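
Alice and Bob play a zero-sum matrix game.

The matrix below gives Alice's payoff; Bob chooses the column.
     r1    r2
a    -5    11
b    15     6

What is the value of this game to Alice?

39/5

Row minima are -5 and 6, so Alice's maximin is 6; column maxima are 15 and 11, so Bob's minimax is 11. These differ, so the equilibrium is in mixed strategies.
Let Alice play a with probability p. Bob is indifferent when −5p + 15(1−p) = 11p + 6(1−p), giving p = 9/25.
Let Bob play r1 with probability q. Alice is indifferent when −5q + 11(1−q) = 15q + 6(1−q), giving q = 1/5.
The value is -5·(1/5) + (11)·(4/5) = 39/5.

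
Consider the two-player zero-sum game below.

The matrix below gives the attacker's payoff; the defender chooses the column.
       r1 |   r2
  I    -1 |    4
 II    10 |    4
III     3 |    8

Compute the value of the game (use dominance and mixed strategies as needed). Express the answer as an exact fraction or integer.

68/11

Row I is strictly dominated by row III, so the attacker never plays it.
The remaining 2×2 game on (II, III) × (r1, r2) has no saddle point. Let the attacker play II with probability p; indifference gives 10p + 3(1−p) = 4p + 8(1−p), so p = 5/11.
Similarly the defender's optimal q on r1 is 4/11, and the value is 10·(4/11) + (4)·(7/11) = 68/11.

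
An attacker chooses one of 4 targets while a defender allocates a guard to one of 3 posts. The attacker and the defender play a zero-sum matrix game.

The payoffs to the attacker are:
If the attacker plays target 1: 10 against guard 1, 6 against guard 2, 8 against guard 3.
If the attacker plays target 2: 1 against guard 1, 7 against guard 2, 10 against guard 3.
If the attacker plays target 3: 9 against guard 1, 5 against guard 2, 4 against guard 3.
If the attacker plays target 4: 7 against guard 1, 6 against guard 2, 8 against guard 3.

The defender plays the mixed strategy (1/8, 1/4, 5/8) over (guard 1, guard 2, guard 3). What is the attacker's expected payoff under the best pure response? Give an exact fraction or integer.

65/8

target 1: (10)·(1/8) + (6)·(1/4) + (8)·(5/8) = 31/4.
target 2: (1)·(1/8) + (7)·(1/4) + (10)·(5/8) = 65/8.
target 3: (9)·(1/8) + (5)·(1/4) + (4)·(5/8) = 39/8.
target 4: (7)·(1/8) + (6)·(1/4) + (8)·(5/8) = 59/8.
The best pure response is target 2 with expected payoff 65/8.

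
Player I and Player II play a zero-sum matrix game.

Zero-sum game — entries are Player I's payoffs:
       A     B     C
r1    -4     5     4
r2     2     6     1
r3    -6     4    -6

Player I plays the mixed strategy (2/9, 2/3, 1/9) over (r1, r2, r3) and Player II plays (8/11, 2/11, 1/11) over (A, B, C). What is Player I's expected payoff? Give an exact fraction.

Against (8/11, 2/11, 1/11), each row's expected payoff is r1: -18/11; r2: 29/11; r3: -46/11.
Taking the (2/9, 2/3, 1/9)-weighted average: (2/9)·(-18/11) + (2/3)·(29/11) + (1/9)·(-46/11) = 92/99.

92/99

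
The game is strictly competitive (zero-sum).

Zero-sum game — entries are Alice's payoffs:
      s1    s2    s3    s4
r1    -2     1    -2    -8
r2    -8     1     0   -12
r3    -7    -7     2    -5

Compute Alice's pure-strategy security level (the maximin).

The worst-case payoff for each row is r1: -8, r2: -12, r3: -7.
The best of these is -7.

-7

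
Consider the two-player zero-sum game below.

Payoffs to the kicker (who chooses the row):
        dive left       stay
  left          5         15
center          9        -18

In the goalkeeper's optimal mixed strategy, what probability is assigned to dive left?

Row minima are 5 and -18, so the kicker's maximin is 5; column maxima are 9 and 15, so the goalkeeper's minimax is 9. These differ, so the equilibrium is in mixed strategies.
Let the goalkeeper play dive left with probability q. The kicker is indifferent when 5q + 15(1−q) = 9q − 18(1−q), giving q = 33/37.

33/37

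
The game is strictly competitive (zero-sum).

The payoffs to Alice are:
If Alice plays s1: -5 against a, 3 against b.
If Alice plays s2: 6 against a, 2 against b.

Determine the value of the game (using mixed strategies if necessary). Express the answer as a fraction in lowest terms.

Row minima are -5 and 2, so Alice's maximin is 2; column maxima are 6 and 3, so Bob's minimax is 3. These differ, so the equilibrium is in mixed strategies.
Let Alice play s1 with probability p. Bob is indifferent when −5p + 6(1−p) = 3p + 2(1−p), giving p = 1/3.
Let Bob play a with probability q. Alice is indifferent when −5q + 3(1−q) = 6q + 2(1−q), giving q = 1/12.
The value is -5·(1/12) + (3)·(11/12) = 7/3.

7/3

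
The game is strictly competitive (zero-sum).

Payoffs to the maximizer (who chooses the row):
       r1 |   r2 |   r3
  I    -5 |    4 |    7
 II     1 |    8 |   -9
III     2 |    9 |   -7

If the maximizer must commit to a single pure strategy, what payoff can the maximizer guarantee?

The worst-case payoff for each row is I: -5, II: -9, III: -7.
The best of these is -5.

-5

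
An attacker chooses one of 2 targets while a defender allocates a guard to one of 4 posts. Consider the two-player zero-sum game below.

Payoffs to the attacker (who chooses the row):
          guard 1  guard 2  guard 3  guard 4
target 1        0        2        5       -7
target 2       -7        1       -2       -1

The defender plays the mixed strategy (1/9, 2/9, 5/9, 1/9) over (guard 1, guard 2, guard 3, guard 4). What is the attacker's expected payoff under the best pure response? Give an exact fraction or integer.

22/9

target 1: (0)·(1/9) + (2)·(2/9) + (5)·(5/9) + (-7)·(1/9) = 22/9.
target 2: (-7)·(1/9) + (1)·(2/9) + (-2)·(5/9) + (-1)·(1/9) = -16/9.
The best pure response is target 1 with expected payoff 22/9.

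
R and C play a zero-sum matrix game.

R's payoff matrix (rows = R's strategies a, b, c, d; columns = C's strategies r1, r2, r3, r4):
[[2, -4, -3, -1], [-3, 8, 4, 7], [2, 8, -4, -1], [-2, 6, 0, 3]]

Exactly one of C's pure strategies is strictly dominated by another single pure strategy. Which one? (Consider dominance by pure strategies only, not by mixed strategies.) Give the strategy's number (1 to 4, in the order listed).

4

C prefers columns that give R less. Compare r4 with r3: -3 < -1, 4 < 7, -4 < -1, 0 < 3.
So r3 strictly dominates r4 for C; r4 is strictly dominated.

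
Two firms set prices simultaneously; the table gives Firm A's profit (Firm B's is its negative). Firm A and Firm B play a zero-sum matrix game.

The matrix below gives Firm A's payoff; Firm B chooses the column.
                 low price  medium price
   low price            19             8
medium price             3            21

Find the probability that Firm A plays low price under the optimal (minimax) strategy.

Row minima are 8 and 3, so Firm A's maximin is 8; column maxima are 19 and 21, so Firm B's minimax is 19. These differ, so the equilibrium is in mixed strategies.
Let Firm A play low price with probability p. Firm B is indifferent when 19p + 3(1−p) = 8p + 21(1−p), giving p = 18/29.

18/29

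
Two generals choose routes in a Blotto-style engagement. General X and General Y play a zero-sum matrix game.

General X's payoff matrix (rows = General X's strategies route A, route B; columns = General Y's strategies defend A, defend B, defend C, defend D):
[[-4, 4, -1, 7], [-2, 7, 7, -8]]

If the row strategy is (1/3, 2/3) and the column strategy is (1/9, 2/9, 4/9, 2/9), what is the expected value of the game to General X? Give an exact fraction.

62/27

Against (1/9, 2/9, 4/9, 2/9), each row's expected payoff is route A: 14/9; route B: 8/3.
Taking the (1/3, 2/3)-weighted average: (1/3)·(14/9) + (2/3)·(8/3) = 62/27.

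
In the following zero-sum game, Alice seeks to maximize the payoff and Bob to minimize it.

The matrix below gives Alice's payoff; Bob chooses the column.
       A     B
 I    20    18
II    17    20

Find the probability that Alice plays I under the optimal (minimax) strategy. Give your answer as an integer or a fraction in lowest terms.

Row minima are 18 and 17, so Alice's maximin is 18; column maxima are 20 and 20, so Bob's minimax is 20. These differ, so the equilibrium is in mixed strategies.
Let Alice play I with probability p. Bob is indifferent when 20p + 17(1−p) = 18p + 20(1−p), giving p = 3/5.

3/5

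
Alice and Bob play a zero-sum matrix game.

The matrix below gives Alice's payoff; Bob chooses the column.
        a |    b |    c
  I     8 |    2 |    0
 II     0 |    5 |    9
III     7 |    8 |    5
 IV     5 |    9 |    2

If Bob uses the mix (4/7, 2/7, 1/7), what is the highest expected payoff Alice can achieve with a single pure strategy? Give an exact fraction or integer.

7

I: (8)·(4/7) + (2)·(2/7) + (0)·(1/7) = 36/7.
II: (0)·(4/7) + (5)·(2/7) + (9)·(1/7) = 19/7.
III: (7)·(4/7) + (8)·(2/7) + (5)·(1/7) = 7.
IV: (5)·(4/7) + (9)·(2/7) + (2)·(1/7) = 40/7.
The best pure response is III with expected payoff 7.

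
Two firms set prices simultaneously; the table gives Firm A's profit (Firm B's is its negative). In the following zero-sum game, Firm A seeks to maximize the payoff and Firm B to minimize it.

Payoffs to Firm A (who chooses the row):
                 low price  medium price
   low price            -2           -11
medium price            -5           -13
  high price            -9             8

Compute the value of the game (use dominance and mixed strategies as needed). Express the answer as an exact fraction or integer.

-115/26

Row medium price is strictly dominated by row low price, so Firm A never plays it.
The remaining 2×2 game on (low price, high price) × (low price, medium price) has no saddle point. Let Firm A play low price with probability p; indifference gives −2p − 9(1−p) = −11p + 8(1−p), so p = 17/26.
Similarly Firm B's optimal q on low price is 19/26, and the value is -2·(19/26) + (-11)·(7/26) = -115/26.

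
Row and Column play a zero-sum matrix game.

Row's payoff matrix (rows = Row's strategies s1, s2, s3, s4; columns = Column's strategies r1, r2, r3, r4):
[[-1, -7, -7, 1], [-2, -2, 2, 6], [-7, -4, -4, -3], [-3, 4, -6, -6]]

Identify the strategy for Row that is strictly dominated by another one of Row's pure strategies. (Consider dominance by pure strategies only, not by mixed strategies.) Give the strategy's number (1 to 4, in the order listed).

3

Compare s3 with s2: -2 > -7, -2 > -4, 2 > -4, 6 > -3.
So s2 strictly dominates s3 for Row; s3 is strictly dominated.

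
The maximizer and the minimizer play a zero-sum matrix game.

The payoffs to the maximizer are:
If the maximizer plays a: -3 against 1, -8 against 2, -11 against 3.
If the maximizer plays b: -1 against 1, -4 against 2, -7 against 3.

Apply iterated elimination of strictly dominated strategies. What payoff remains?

Column 1 is strictly dominated by 2 for the minimizer (-8<-3, -4<-1); eliminate 1.
Column 2 is strictly dominated by 3 for the minimizer (-11<-8, -7<-4); eliminate 2.
Row a is strictly dominated by row b (-7>-11); eliminate a.
Only (b, 3) remains, with payoff -7.

-7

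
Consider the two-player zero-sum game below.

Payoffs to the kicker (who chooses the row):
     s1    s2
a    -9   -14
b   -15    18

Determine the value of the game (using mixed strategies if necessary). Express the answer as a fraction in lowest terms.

Row minima are -14 and -15, so the kicker's maximin is -14; column maxima are -9 and 18, so the goalkeeper's minimax is -9. These differ, so the equilibrium is in mixed strategies.
Let the kicker play a with probability p. The goalkeeper is indifferent when −9p − 15(1−p) = −14p + 18(1−p), giving p = 33/38.
Let the goalkeeper play s1 with probability q. The kicker is indifferent when −9q − 14(1−q) = −15q + 18(1−q), giving q = 16/19.
The value is -9·(16/19) + (-14)·(3/19) = -186/19.

-186/19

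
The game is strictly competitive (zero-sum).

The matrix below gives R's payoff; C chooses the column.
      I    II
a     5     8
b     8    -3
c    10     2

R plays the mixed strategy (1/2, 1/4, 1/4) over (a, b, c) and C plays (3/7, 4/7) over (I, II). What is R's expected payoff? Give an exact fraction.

Against (3/7, 4/7), each row's expected payoff is a: 47/7; b: 12/7; c: 38/7.
Taking the (1/2, 1/4, 1/4)-weighted average: (1/2)·(47/7) + (1/4)·(12/7) + (1/4)·(38/7) = 36/7.

36/7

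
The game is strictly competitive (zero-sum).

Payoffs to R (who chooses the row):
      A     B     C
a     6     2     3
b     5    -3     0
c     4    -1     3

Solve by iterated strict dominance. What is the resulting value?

2

Column A is strictly dominated by B for C (2<6, -3<5, -1<4); eliminate A.
Column C is strictly dominated by B for C (2<3, -3<0, -1<3); eliminate C.
Row b is strictly dominated by row a (2>-3); eliminate b.
Row c is strictly dominated by row a (2>-1); eliminate c.
Only (a, B) remains, with payoff 2.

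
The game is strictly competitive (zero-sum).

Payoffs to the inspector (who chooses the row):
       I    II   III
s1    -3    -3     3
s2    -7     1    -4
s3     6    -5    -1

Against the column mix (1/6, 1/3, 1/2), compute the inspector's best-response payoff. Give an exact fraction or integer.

s1: (-3)·(1/6) + (-3)·(1/3) + (3)·(1/2) = 0.
s2: (-7)·(1/6) + (1)·(1/3) + (-4)·(1/2) = -17/6.
s3: (6)·(1/6) + (-5)·(1/3) + (-1)·(1/2) = -7/6.
The best pure response is s1 with expected payoff 0.

0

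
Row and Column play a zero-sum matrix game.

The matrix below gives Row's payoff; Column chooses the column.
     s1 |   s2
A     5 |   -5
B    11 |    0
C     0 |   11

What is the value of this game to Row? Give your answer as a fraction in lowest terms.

11/2

Row A is strictly dominated by row B, so Row never plays it.
The remaining 2×2 game on (B, C) × (s1, s2) has no saddle point. Let Row play B with probability p; indifference gives 11p = 11(1−p), so p = 1/2.
Similarly Column's optimal q on s1 is 1/2, and the value is 11·(1/2) + (0)·(1/2) = 11/2.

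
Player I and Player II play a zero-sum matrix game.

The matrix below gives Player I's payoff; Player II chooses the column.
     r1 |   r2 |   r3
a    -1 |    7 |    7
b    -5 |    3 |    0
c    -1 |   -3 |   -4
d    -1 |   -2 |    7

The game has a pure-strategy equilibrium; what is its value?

Row minima: -1, -5, -4, -2 → Player I's maximin is -1.
Column maxima: -1, 7, 7 → Player II's minimax is -1.
They coincide at (a, r1), so the value is -1.

-1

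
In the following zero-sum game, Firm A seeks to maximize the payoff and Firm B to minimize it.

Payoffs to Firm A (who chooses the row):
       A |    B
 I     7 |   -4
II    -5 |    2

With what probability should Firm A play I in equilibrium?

Row minima are -4 and -5, so Firm A's maximin is -4; column maxima are 7 and 2, so Firm B's minimax is 2. These differ, so the equilibrium is in mixed strategies.
Let Firm A play I with probability p. Firm B is indifferent when 7p − 5(1−p) = −4p + 2(1−p), giving p = 7/18.

7/18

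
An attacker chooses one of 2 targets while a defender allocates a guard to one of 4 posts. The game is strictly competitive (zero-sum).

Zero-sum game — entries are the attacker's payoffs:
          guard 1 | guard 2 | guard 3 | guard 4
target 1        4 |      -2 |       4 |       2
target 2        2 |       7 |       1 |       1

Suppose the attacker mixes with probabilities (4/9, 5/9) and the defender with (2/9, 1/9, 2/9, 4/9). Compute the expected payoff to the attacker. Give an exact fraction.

Against (2/9, 1/9, 2/9, 4/9), each row's expected payoff is target 1: 22/9; target 2: 17/9.
Taking the (4/9, 5/9)-weighted average: (4/9)·(22/9) + (5/9)·(17/9) = 173/81.

173/81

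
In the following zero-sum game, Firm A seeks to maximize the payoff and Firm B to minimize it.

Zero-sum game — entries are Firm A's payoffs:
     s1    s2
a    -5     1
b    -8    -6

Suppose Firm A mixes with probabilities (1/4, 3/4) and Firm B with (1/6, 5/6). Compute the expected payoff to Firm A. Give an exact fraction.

Against (1/6, 5/6), each row's expected payoff is a: 0; b: -19/3.
Taking the (1/4, 3/4)-weighted average: (1/4)·(0) + (3/4)·(-19/3) = -19/4.

-19/4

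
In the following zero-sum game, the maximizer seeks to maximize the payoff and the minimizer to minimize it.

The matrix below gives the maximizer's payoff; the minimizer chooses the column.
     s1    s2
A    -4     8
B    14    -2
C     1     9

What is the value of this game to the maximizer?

16/3

Row A is strictly dominated by row C, so the maximizer never plays it.
The remaining 2×2 game on (B, C) × (s1, s2) has no saddle point. Let the maximizer play B with probability p; indifference gives 14p + (1−p) = −2p + 9(1−p), so p = 1/3.
Similarly the minimizer's optimal q on s1 is 11/24, and the value is 14·(11/24) + (-2)·(13/24) = 16/3.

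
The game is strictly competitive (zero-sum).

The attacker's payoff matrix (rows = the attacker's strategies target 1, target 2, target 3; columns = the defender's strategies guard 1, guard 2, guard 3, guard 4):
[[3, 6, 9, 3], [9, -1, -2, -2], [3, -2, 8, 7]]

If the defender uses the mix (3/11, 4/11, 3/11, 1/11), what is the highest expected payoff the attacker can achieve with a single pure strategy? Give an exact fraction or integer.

63/11

target 1: (3)·(3/11) + (6)·(4/11) + (9)·(3/11) + (3)·(1/11) = 63/11.
target 2: (9)·(3/11) + (-1)·(4/11) + (-2)·(3/11) + (-2)·(1/11) = 15/11.
target 3: (3)·(3/11) + (-2)·(4/11) + (8)·(3/11) + (7)·(1/11) = 32/11.
The best pure response is target 1 with expected payoff 63/11.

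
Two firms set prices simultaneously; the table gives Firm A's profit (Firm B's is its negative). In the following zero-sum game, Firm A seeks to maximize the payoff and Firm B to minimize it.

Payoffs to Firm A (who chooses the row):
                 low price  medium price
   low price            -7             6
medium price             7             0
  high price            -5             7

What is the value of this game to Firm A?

Row low price is strictly dominated by row high price, so Firm A never plays it.
The remaining 2×2 game on (medium price, high price) × (low price, medium price) has no saddle point. Let Firm A play medium price with probability p; indifference gives 7p − 5(1−p) = 7(1−p), so p = 12/19.
Similarly Firm B's optimal q on low price is 7/19, and the value is 7·(7/19) + (0)·(12/19) = 49/19.

49/19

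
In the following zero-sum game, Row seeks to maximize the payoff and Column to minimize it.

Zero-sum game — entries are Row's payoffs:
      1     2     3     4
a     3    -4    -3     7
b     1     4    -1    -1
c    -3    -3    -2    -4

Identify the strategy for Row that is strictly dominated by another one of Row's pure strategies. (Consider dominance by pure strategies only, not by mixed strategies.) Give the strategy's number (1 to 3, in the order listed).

3

Compare c with b: 1 > -3, 4 > -3, -1 > -2, -1 > -4.
So b strictly dominates c for Row; c is strictly dominated.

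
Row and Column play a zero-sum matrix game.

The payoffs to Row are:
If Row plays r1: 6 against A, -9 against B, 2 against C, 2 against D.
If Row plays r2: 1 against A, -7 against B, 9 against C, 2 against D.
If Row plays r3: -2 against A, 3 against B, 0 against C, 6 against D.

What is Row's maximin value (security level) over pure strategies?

-2

The worst-case payoff for each row is r1: -9, r2: -7, r3: -2.
The best of these is -2.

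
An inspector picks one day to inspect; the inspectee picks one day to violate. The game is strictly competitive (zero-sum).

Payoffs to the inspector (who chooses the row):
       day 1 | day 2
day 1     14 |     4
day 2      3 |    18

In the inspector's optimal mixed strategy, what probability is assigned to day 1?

Row minima are 4 and 3, so the inspector's maximin is 4; column maxima are 14 and 18, so the inspectee's minimax is 14. These differ, so the equilibrium is in mixed strategies.
Let the inspector play day 1 with probability p. The inspectee is indifferent when 14p + 3(1−p) = 4p + 18(1−p), giving p = 3/5.

3/5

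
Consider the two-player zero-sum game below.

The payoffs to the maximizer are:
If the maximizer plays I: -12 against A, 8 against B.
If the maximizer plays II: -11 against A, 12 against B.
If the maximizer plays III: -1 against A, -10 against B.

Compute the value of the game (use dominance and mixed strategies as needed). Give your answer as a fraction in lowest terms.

-61/16

Row I is strictly dominated by row II, so the maximizer never plays it.
The remaining 2×2 game on (II, III) × (A, B) has no saddle point. Let the maximizer play II with probability p; indifference gives −11p − (1−p) = 12p − 10(1−p), so p = 9/32.
Similarly the minimizer's optimal q on A is 11/16, and the value is -11·(11/16) + (12)·(5/16) = -61/16.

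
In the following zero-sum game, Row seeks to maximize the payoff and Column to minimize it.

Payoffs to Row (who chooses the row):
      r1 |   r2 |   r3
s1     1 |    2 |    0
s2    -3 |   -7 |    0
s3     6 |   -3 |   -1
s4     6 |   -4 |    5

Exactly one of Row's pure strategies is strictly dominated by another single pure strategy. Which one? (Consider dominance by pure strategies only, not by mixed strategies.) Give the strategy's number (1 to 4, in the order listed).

2

Compare s2 with s4: 6 > -3, -4 > -7, 5 > 0.
So s4 strictly dominates s2 for Row; s2 is strictly dominated.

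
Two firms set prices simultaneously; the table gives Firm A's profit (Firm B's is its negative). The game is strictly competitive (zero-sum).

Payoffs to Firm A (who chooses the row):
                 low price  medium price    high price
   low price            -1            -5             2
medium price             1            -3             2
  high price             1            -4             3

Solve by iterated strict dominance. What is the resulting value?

Column high price is strictly dominated by low price for Firm B (-1<2, 1<2, 1<3); eliminate high price.
Row low price is strictly dominated by row medium price (1>-1, -3>-5); eliminate low price.
Column low price is strictly dominated by medium price for Firm B (-3<1, -4<1); eliminate low price.
Row high price is strictly dominated by row medium price (-3>-4); eliminate high price.
Only (medium price, medium price) remains, with payoff -3.

-3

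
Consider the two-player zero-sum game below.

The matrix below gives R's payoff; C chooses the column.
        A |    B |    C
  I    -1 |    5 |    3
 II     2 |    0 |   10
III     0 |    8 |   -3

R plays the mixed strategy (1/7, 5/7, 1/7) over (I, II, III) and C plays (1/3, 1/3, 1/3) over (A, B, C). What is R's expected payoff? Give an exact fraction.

Against (1/3, 1/3, 1/3), each row's expected payoff is I: 7/3; II: 4; III: 5/3.
Taking the (1/7, 5/7, 1/7)-weighted average: (1/7)·(7/3) + (5/7)·(4) + (1/7)·(5/3) = 24/7.

24/7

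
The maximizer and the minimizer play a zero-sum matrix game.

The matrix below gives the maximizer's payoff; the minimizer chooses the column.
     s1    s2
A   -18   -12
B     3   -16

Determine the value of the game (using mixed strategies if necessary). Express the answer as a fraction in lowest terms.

Row minima are -18 and -16, so the maximizer's maximin is -16; column maxima are 3 and -12, so the minimizer's minimax is -12. These differ, so the equilibrium is in mixed strategies.
Let the maximizer play A with probability p. The minimizer is indifferent when −18p + 3(1−p) = −12p − 16(1−p), giving p = 19/25.
Let the minimizer play s1 with probability q. The maximizer is indifferent when −18q − 12(1−q) = 3q − 16(1−q), giving q = 4/25.
The value is -18·(4/25) + (-12)·(21/25) = -324/25.

-324/25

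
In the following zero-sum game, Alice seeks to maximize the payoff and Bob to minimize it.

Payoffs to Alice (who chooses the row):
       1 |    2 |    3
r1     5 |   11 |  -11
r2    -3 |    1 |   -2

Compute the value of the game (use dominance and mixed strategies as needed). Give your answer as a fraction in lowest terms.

Column 2 is strictly dominated by 1 for Bob (it gives Alice more in every row).
The remaining 2×2 game on (r1, r2) × (1, 3) has no saddle point. Let Alice play r1 with probability p; indifference gives 5p − 3(1−p) = −11p − 2(1−p), so p = 1/17.
Similarly Bob's optimal q on 1 is 9/17, and the value is 5·(9/17) + (-11)·(8/17) = -43/17.

-43/17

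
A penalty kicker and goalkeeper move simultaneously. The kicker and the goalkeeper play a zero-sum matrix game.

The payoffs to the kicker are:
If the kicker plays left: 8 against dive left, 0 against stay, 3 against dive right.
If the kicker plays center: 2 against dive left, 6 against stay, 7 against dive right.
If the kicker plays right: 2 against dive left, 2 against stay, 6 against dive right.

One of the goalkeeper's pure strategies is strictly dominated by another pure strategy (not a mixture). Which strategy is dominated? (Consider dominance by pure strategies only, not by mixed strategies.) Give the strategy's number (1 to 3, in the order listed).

3

The goalkeeper prefers columns that give the kicker less. Compare dive right with stay: 0 < 3, 6 < 7, 2 < 6.
So stay strictly dominates dive right for the goalkeeper; dive right is strictly dominated.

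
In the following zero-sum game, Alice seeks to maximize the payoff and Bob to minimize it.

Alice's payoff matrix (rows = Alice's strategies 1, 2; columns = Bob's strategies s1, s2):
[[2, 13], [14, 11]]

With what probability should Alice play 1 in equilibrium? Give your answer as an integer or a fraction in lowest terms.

3/14

Row minima are 2 and 11, so Alice's maximin is 11; column maxima are 14 and 13, so Bob's minimax is 13. These differ, so the equilibrium is in mixed strategies.
Let Alice play 1 with probability p. Bob is indifferent when 2p + 14(1−p) = 13p + 11(1−p), giving p = 3/14.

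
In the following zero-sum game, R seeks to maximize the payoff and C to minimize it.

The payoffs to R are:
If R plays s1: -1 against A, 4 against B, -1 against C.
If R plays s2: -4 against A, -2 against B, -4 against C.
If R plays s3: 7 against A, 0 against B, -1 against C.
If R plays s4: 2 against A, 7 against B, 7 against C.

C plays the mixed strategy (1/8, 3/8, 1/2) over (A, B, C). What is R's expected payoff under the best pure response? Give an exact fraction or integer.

51/8

s1: (-1)·(1/8) + (4)·(3/8) + (-1)·(1/2) = 7/8.
s2: (-4)·(1/8) + (-2)·(3/8) + (-4)·(1/2) = -13/4.
s3: (7)·(1/8) + (0)·(3/8) + (-1)·(1/2) = 3/8.
s4: (2)·(1/8) + (7)·(3/8) + (7)·(1/2) = 51/8.
The best pure response is s4 with expected payoff 51/8.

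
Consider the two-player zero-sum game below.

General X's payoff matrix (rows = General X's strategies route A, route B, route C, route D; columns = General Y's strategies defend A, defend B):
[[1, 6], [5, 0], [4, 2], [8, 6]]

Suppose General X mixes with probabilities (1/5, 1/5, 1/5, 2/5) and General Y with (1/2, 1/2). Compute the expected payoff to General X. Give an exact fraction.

Against (1/2, 1/2), each row's expected payoff is route A: 7/2; route B: 5/2; route C: 3; route D: 7.
Taking the (1/5, 1/5, 1/5, 2/5)-weighted average: (1/5)·(7/2) + (1/5)·(5/2) + (1/5)·(3) + (2/5)·(7) = 23/5.

23/5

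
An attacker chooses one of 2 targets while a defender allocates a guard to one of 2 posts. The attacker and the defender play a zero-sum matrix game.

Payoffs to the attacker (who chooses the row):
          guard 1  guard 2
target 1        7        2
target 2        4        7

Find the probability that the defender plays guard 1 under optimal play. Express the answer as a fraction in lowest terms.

5/8

Row minima are 2 and 4, so the attacker's maximin is 4; column maxima are 7 and 7, so the defender's minimax is 7. These differ, so the equilibrium is in mixed strategies.
Let the defender play guard 1 with probability q. The attacker is indifferent when 7q + 2(1−q) = 4q + 7(1−q), giving q = 5/8.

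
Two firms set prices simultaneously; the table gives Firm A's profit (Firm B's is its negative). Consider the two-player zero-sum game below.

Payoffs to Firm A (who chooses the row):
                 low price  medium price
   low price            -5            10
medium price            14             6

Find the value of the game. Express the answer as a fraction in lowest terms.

Row minima are -5 and 6, so Firm A's maximin is 6; column maxima are 14 and 10, so Firm B's minimax is 10. These differ, so the equilibrium is in mixed strategies.
Let Firm A play low price with probability p. Firm B is indifferent when −5p + 14(1−p) = 10p + 6(1−p), giving p = 8/23.
Let Firm B play low price with probability q. Firm A is indifferent when −5q + 10(1−q) = 14q + 6(1−q), giving q = 4/23.
The value is -5·(4/23) + (10)·(19/23) = 170/23.

170/23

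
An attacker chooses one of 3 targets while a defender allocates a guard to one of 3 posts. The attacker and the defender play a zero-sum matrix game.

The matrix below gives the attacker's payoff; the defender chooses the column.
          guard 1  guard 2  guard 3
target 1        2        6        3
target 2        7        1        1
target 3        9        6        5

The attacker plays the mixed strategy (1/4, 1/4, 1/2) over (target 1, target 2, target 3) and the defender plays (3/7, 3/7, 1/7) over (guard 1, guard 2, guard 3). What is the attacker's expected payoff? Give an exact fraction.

Against (3/7, 3/7, 1/7), each row's expected payoff is target 1: 27/7; target 2: 25/7; target 3: 50/7.
Taking the (1/4, 1/4, 1/2)-weighted average: (1/4)·(27/7) + (1/4)·(25/7) + (1/2)·(50/7) = 38/7.

38/7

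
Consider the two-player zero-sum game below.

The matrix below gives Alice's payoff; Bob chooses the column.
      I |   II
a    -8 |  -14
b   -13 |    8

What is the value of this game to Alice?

-82/9

Row minima are -14 and -13, so Alice's maximin is -13; column maxima are -8 and 8, so Bob's minimax is -8. These differ, so the equilibrium is in mixed strategies.
Let Alice play a with probability p. Bob is indifferent when −8p − 13(1−p) = −14p + 8(1−p), giving p = 7/9.
Let Bob play I with probability q. Alice is indifferent when −8q − 14(1−q) = −13q + 8(1−q), giving q = 22/27.
The value is -8·(22/27) + (-14)·(5/27) = -82/9.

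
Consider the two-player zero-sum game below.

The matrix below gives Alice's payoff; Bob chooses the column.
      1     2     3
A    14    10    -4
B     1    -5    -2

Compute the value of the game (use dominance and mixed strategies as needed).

Column 1 is strictly dominated by 2 for Bob (it gives Alice more in every row).
The remaining 2×2 game on (A, B) × (2, 3) has no saddle point. Let Alice play A with probability p; indifference gives 10p − 5(1−p) = −4p − 2(1−p), so p = 3/17.
Similarly Bob's optimal q on 2 is 2/17, and the value is 10·(2/17) + (-4)·(15/17) = -40/17.

-40/17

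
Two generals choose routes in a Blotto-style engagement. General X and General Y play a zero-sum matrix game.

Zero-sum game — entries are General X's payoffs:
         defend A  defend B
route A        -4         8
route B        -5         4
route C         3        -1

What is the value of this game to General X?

Row route B is strictly dominated by row route A, so General X never plays it.
The remaining 2×2 game on (route A, route C) × (defend A, defend B) has no saddle point. Let General X play route A with probability p; indifference gives −4p + 3(1−p) = 8p − (1−p), so p = 1/4.
Similarly General Y's optimal q on defend A is 9/16, and the value is -4·(9/16) + (8)·(7/16) = 5/4.

5/4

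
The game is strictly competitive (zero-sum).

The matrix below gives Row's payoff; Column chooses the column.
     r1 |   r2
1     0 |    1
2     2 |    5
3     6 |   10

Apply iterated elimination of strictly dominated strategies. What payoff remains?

Row 2 is strictly dominated by row 3 (6>2, 10>5); eliminate 2.
Row 1 is strictly dominated by row 3 (6>0, 10>1); eliminate 1.
Column r2 is strictly dominated by r1 for Column (6<10); eliminate r2.
Only (3, r1) remains, with payoff 6.

6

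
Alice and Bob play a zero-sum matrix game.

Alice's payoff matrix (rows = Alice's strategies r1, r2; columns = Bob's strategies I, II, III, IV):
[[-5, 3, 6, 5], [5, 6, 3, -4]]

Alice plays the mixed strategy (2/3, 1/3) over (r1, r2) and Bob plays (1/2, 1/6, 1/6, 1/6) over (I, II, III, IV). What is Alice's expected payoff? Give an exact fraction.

Against (1/2, 1/6, 1/6, 1/6), each row's expected payoff is r1: -1/6; r2: 10/3.
Taking the (2/3, 1/3)-weighted average: (2/3)·(-1/6) + (1/3)·(10/3) = 1.

1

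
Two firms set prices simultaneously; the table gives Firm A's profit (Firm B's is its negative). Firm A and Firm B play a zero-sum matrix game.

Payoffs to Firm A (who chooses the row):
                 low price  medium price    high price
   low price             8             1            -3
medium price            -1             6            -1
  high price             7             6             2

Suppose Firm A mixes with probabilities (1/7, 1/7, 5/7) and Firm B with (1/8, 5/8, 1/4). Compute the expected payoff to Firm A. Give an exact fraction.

239/56

Against (1/8, 5/8, 1/4), each row's expected payoff is low price: 7/8; medium price: 27/8; high price: 41/8.
Taking the (1/7, 1/7, 5/7)-weighted average: (1/7)·(7/8) + (1/7)·(27/8) + (5/7)·(41/8) = 239/56.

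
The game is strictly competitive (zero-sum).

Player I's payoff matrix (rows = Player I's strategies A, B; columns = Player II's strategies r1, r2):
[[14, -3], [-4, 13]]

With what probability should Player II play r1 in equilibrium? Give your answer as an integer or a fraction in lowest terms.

Row minima are -3 and -4, so Player I's maximin is -3; column maxima are 14 and 13, so Player II's minimax is 13. These differ, so the equilibrium is in mixed strategies.
Let Player II play r1 with probability q. Player I is indifferent when 14q − 3(1−q) = −4q + 13(1−q), giving q = 8/17.

8/17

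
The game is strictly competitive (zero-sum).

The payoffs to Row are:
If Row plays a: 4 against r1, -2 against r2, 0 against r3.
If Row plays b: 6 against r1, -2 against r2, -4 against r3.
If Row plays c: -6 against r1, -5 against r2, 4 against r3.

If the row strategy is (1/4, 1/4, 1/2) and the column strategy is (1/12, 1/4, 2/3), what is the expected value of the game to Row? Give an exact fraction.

-1/4

Against (1/12, 1/4, 2/3), each row's expected payoff is a: -1/6; b: -8/3; c: 11/12.
Taking the (1/4, 1/4, 1/2)-weighted average: (1/4)·(-1/6) + (1/4)·(-8/3) + (1/2)·(11/12) = -1/4.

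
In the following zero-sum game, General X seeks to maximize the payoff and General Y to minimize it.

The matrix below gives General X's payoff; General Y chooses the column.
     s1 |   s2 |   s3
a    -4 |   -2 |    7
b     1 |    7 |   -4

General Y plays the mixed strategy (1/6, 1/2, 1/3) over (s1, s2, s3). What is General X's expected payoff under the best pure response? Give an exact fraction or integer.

7/3

a: (-4)·(1/6) + (-2)·(1/2) + (7)·(1/3) = 2/3.
b: (1)·(1/6) + (7)·(1/2) + (-4)·(1/3) = 7/3.
The best pure response is b with expected payoff 7/3.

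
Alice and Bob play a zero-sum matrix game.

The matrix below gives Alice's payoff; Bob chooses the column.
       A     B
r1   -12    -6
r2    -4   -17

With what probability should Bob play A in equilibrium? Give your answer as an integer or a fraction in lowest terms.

Row minima are -12 and -17, so Alice's maximin is -12; column maxima are -4 and -6, so Bob's minimax is -6. These differ, so the equilibrium is in mixed strategies.
Let Bob play A with probability q. Alice is indifferent when −12q − 6(1−q) = −4q − 17(1−q), giving q = 11/19.

11/19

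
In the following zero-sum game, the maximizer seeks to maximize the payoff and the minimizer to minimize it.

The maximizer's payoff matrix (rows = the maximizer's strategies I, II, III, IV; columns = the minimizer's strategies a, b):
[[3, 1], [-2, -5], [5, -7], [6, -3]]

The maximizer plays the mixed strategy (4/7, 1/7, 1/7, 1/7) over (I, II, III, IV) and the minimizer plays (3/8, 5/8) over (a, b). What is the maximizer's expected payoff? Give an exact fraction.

1/7

Against (3/8, 5/8), each row's expected payoff is I: 7/4; II: -31/8; III: -5/2; IV: 3/8.
Taking the (4/7, 1/7, 1/7, 1/7)-weighted average: (4/7)·(7/4) + (1/7)·(-31/8) + (1/7)·(-5/2) + (1/7)·(3/8) = 1/7.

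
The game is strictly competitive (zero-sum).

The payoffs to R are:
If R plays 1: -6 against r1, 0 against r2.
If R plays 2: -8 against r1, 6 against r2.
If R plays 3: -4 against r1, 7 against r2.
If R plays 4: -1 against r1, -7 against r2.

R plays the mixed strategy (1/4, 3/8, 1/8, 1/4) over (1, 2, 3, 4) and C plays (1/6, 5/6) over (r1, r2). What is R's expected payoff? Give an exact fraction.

Against (1/6, 5/6), each row's expected payoff is 1: -1; 2: 11/3; 3: 31/6; 4: -6.
Taking the (1/4, 3/8, 1/8, 1/4)-weighted average: (1/4)·(-1) + (3/8)·(11/3) + (1/8)·(31/6) + (1/4)·(-6) = 13/48.

13/48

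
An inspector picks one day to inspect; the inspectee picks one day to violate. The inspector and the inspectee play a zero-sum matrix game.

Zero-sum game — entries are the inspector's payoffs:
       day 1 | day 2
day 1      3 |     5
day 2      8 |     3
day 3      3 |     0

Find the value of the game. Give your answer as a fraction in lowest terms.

Row day 3 is strictly dominated by row day 2, so the inspector never plays it.
The remaining 2×2 game on (day 1, day 2) × (day 1, day 2) has no saddle point. Let the inspector play day 1 with probability p; indifference gives 3p + 8(1−p) = 5p + 3(1−p), so p = 5/7.
Similarly the inspectee's optimal q on day 1 is 2/7, and the value is 3·(2/7) + (5)·(5/7) = 31/7.

31/7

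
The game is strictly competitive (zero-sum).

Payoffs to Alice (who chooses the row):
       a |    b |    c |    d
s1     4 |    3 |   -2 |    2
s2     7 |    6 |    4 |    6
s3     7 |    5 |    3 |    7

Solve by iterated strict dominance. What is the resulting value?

4

Column d is strictly dominated by c for Bob (-2<2, 4<6, 3<7); eliminate d.
Row s1 is strictly dominated by row s2 (7>4, 6>3, 4>-2); eliminate s1.
Column a is strictly dominated by b for Bob (6<7, 5<7); eliminate a.
Row s3 is strictly dominated by row s2 (6>5, 4>3); eliminate s3.
Column b is strictly dominated by c for Bob (4<6); eliminate b.
Only (s2, c) remains, with payoff 4.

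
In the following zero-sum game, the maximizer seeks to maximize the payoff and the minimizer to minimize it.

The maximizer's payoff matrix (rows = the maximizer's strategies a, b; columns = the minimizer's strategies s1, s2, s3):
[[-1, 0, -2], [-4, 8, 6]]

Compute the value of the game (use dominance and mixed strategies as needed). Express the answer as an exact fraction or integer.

Column s2 is strictly dominated by s3 for the minimizer (it gives the maximizer more in every row).
The remaining 2×2 game on (a, b) × (s1, s3) has no saddle point. Let the maximizer play a with probability p; indifference gives −p − 4(1−p) = −2p + 6(1−p), so p = 10/11.
Similarly the minimizer's optimal q on s1 is 8/11, and the value is -1·(8/11) + (-2)·(3/11) = -14/11.

-14/11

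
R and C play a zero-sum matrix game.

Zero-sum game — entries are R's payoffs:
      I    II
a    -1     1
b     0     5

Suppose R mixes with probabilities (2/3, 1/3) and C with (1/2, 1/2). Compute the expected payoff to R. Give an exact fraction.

Against (1/2, 1/2), each row's expected payoff is a: 0; b: 5/2.
Taking the (2/3, 1/3)-weighted average: (2/3)·(0) + (1/3)·(5/2) = 5/6.

5/6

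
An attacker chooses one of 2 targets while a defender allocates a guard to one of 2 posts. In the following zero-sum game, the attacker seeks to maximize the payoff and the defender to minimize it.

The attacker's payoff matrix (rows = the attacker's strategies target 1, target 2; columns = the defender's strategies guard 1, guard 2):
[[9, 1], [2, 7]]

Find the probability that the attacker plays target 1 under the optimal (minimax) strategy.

Row minima are 1 and 2, so the attacker's maximin is 2; column maxima are 9 and 7, so the defender's minimax is 7. These differ, so the equilibrium is in mixed strategies.
Let the attacker play target 1 with probability p. The defender is indifferent when 9p + 2(1−p) = p + 7(1−p), giving p = 5/13.

5/13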